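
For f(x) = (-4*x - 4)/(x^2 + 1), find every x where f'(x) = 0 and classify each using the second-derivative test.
f'(x) = 4*(-x^2 + 2*x*(x + 1) - 1)/(x^2 + 1)^2

Solve f'(x) = 0:
  f'(x) = 4*(x^2 + 2*x - 1)/(x^2 + 1)^2; the denominator is positive wherever f is defined, so f'(x) = 0 ⇔ 4*x^2 + 8*x - 4 = 0.
  Factor: 4*x^2 + 8*x - 4 = 4*(x^2 + 2*x - 1); x^2 + 2*x - 1 = 0 has no rational roots; quadratic formula: x = (-2 ± √8)/2.
  ⇒ x = -sqrt(2) - 1 ≈ -2.4142, -1 + sqrt(2) ≈ 0.4142

f''(x) = 8*(-4*x^2*(x + 1) + (3*x + 1)*(x^2 + 1))/(x^2 + 1)^3
Second-derivative test at each critical point:
  f''(-2.4142) = -0.2426 < 0 → local maximum
  f''(0.4142) = 8.2426 > 0 → local minimum

Critical points: x = -sqrt(2) - 1 ≈ -2.4142 (local maximum); x = -1 + sqrt(2) ≈ 0.4142 (local minimum)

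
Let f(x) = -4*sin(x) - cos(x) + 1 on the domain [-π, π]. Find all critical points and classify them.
f'(x) = sin(x) - 4*cos(x)

Solve f'(x) = 0 on [-π, π]:
  f'(x) = 0 ⇔ -4*cos(x) = -sin(x) ⇔ tan(x) = 4, i.e. x = arctan(4) + nπ; keep the solutions lying in [-π, π].
  ⇒ x = -pi + atan(4) ≈ -1.8158, atan(4) ≈ 1.3258

f''(x) = 4*sin(x) + cos(x)
Second-derivative test at each critical point:
  f''(-1.8158) = -4.1231 < 0 → local maximum
  f''(1.3258) = 4.1231 > 0 → local minimum

Critical points: x = -pi + atan(4) ≈ -1.8158 (local maximum); x = atan(4) ≈ 1.3258 (local minimum)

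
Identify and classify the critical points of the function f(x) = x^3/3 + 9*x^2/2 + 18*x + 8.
f'(x) = x^2 + 9*x + 18

Solve f'(x) = 0:
  Factor: x^2 + 9*x + 18 = (x + 3)*(x + 6) = 0.
  ⇒ x = -6, -3

f''(x) = 2*x + 9
Second-derivative test at each critical point:
  f''(-6) = -3 < 0 → local maximum
  f''(-3) = 3 > 0 → local minimum

Critical points: x = -6 (local maximum); x = -3 (local minimum)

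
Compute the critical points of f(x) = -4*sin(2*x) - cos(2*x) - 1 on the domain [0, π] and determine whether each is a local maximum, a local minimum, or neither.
f'(x) = 2*sin(2*x) - 8*cos(2*x)

Solve f'(x) = 0 on [0, π]:
  f'(x) = 0 ⇔ -4*cos(2*x) = -sin(2*x) ⇔ tan(2*x) = 4, i.e. 2*x = arctan(4) + nπ; keep the solutions lying in [0, π].
  ⇒ x = atan(4)/2 ≈ 0.6629, atan(4)/2 + pi/2 ≈ 2.2337

f''(x) = 16*sin(2*x) + 4*cos(2*x)
Second-derivative test at each critical point:
  f''(0.6629) = 16.4924 > 0 → local minimum
  f''(2.2337) = -16.4924 < 0 → local maximum

Critical points: x = atan(4)/2 ≈ 0.6629 (local minimum); x = atan(4)/2 + pi/2 ≈ 2.2337 (local maximum)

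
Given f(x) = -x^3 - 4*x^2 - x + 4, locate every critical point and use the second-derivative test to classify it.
f'(x) = -3*x^2 - 8*x - 1

Solve f'(x) = 0:
  3*x^2 + 8*x + 1 = 0 has no rational roots; quadratic formula: x = (-8 ± √52)/6.
  ⇒ x = -4/3 - sqrt(13)/3 ≈ -2.5352, -4/3 + sqrt(13)/3 ≈ -0.1315

f''(x) = -6*x - 8
Second-derivative test at each critical point:
  f''(-2.5352) = 7.2111 > 0 → local minimum
  f''(-0.1315) = -7.2111 < 0 → local maximum

Critical points: x = -4/3 - sqrt(13)/3 ≈ -2.5352 (local minimum); x = -4/3 + sqrt(13)/3 ≈ -0.1315 (local maximum)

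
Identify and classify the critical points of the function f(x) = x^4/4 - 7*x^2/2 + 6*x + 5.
f'(x) = x^3 - 7*x + 6

Solve f'(x) = 0:
  Factor: x^3 - 7*x + 6 = (x - 2)*(x - 1)*(x + 3) = 0.
  ⇒ x = -3, 1, 2

f''(x) = 3*x^2 - 7
Second-derivative test at each critical point:
  f''(-3) = 20 > 0 → local minimum
  f''(1) = -4 < 0 → local maximum
  f''(2) = 5 > 0 → local minimum

Critical points: x = -3 (local minimum); x = 1 (local maximum); x = 2 (local minimum)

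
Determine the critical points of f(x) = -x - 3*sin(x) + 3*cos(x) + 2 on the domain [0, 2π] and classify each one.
f'(x) = -3*sqrt(2)*sin(x + pi/4) - 1

Solve f'(x) = 0 on [0, 2π]:
  f'(x) = 0 ⇔ -3*sin(x) - 3*cos(x) = 1. Write the left side as R·cos(x + φ) with R = √((-3)² + 3²) = 3*sqrt(2), cos φ = -sqrt(2)/2, sin φ = sqrt(2)/2; then cos(x + φ) = sqrt(2)/6. Solve for x and keep the solutions lying in [0, 2π].
  ⇒ x = atan((-1 + sqrt(17))/(-sqrt(17) - 1)) + pi ≈ 2.5941, atan((-sqrt(17) - 1)/(-1 + sqrt(17))) + 2*pi ≈ 5.2598

f''(x) = -3*sqrt(2)*cos(x + pi/4)
Second-derivative test at each critical point:
  f''(2.5941) = 4.1231 > 0 → local minimum
  f''(5.2598) = -4.1231 < 0 → local maximum

Critical points: x = atan((-1 + sqrt(17))/(-sqrt(17) - 1)) + pi ≈ 2.5941 (local minimum); x = atan((-sqrt(17) - 1)/(-1 + sqrt(17))) + 2*pi ≈ 5.2598 (local maximum)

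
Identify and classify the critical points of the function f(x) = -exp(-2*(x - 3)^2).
f'(x) = 4*(x - 3)*exp(-2*(x - 3)^2)

Solve f'(x) = 0:
  f'(x) = (4*x - 12)·exp(-2*(x - 3)^2) and exp(-2*(x - 3)^2) > 0 for every x, so f'(x) = 0 ⇔ 4*x - 12 = 0.
  Factor: 4*x - 12 = 4*(x - 3) = 0.
  ⇒ x = 3

f''(x) = 4*(1 - 4*(x - 3)^2)*exp(-2*(x - 3)^2)
Second-derivative test at each critical point:
  f''(3) = 4 > 0 → local minimum

Critical points: x = 3 (local minimum)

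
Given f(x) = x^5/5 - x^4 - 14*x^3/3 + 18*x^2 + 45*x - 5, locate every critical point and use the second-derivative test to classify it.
f'(x) = x^4 - 4*x^3 - 14*x^2 + 36*x + 45

Solve f'(x) = 0:
  Factor: x^4 - 4*x^3 - 14*x^2 + 36*x + 45 = (x - 5)*(x - 3)*(x + 1)*(x + 3) = 0.
  ⇒ x = -3, -1, 3, 5

f''(x) = 4*x^3 - 12*x^2 - 28*x + 36
Second-derivative test at each critical point:
  f''(-3) = -96 < 0 → local maximum
  f''(-1) = 48 > 0 → local minimum
  f''(3) = -48 < 0 → local maximum
  f''(5) = 96 > 0 → local minimum

Critical points: x = -3 (local maximum); x = -1 (local minimum); x = 3 (local maximum); x = 5 (local minimum)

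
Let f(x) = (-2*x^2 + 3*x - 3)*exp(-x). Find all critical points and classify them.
f'(x) = (2*x^2 - 7*x + 6)*exp(-x)

Solve f'(x) = 0:
  f'(x) = (2*x^2 - 7*x + 6)·exp(-x) and exp(-x) > 0 for every x, so f'(x) = 0 ⇔ 2*x^2 - 7*x + 6 = 0.
  Factor: 2*x^2 - 7*x + 6 = (x - 2)*(2*x - 3) = 0.
  ⇒ x = 3/2, 2

f''(x) = (-2*x^2 + 11*x - 13)*exp(-x)
Second-derivative test at each critical point:
  f''(3/2) = -0.2231 < 0 → local maximum
  f''(2) = 0.1353 > 0 → local minimum

Critical points: x = 3/2 (local maximum); x = 2 (local minimum)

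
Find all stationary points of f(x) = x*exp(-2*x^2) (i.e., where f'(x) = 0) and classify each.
f'(x) = (1 - 4*x^2)*exp(-2*x^2)

Solve f'(x) = 0:
  f'(x) = (1 - 4*x^2)·exp(-2*x^2) and exp(-2*x^2) > 0 for every x, so f'(x) = 0 ⇔ 1 - 4*x^2 = 0.
  Factor: 1 - 4*x^2 = -(2*x - 1)*(2*x + 1) = 0.
  ⇒ x = -1/2, 1/2

f''(x) = (16*x^3 - 12*x)*exp(-2*x^2)
Second-derivative test at each critical point:
  f''(-1/2) = 2.4261 > 0 → local minimum
  f''(1/2) = -2.4261 < 0 → local maximum

Critical points: x = -1/2 (local minimum); x = 1/2 (local maximum)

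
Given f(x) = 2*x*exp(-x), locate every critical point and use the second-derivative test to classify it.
f'(x) = 2*(1 - x)*exp(-x)

Solve f'(x) = 0:
  f'(x) = (2 - 2*x)·exp(-x) and exp(-x) > 0 for every x, so f'(x) = 0 ⇔ 2 - 2*x = 0.
  Factor: 2 - 2*x = -2*(x - 1) = 0.
  ⇒ x = 1

f''(x) = 2*(x - 2)*exp(-x)
Second-derivative test at each critical point:
  f''(1) = -0.7358 < 0 → local maximum

Critical points: x = 1 (local maximum)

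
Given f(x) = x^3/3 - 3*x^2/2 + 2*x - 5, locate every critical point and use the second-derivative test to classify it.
f'(x) = x^2 - 3*x + 2

Solve f'(x) = 0:
  Factor: x^2 - 3*x + 2 = (x - 2)*(x - 1) = 0.
  ⇒ x = 1, 2

f''(x) = 2*x - 3
Second-derivative test at each critical point:
  f''(1) = -1 < 0 → local maximum
  f''(2) = 1 > 0 → local minimum

Critical points: x = 1 (local maximum); x = 2 (local minimum)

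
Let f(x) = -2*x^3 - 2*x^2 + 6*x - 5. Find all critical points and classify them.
f'(x) = -6*x^2 - 4*x + 6

Solve f'(x) = 0:
  Factor: -6*x^2 - 4*x + 6 = -2*(3*x^2 + 2*x - 3); 3*x^2 + 2*x - 3 = 0 has no rational roots; quadratic formula: x = (-2 ± √40)/6.
  ⇒ x = -sqrt(10)/3 - 1/3 ≈ -1.3874, -1/3 + sqrt(10)/3 ≈ 0.7208

f''(x) = -12*x - 4
Second-derivative test at each critical point:
  f''(-1.3874) = 12.6491 > 0 → local minimum
  f''(0.7208) = -12.6491 < 0 → local maximum

Critical points: x = -sqrt(10)/3 - 1/3 ≈ -1.3874 (local minimum); x = -1/3 + sqrt(10)/3 ≈ 0.7208 (local maximum)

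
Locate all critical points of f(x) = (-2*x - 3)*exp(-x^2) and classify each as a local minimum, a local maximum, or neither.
f'(x) = 2*(x*(2*x + 3) - 1)*exp(-x^2)

Solve f'(x) = 0:
  f'(x) = (4*x^2 + 6*x - 2)·exp(-x^2) and exp(-x^2) > 0 for every x, so f'(x) = 0 ⇔ 4*x^2 + 6*x - 2 = 0.
  Factor: 4*x^2 + 6*x - 2 = 2*(2*x^2 + 3*x - 1); 2*x^2 + 3*x - 1 = 0 has no rational roots; quadratic formula: x = (-3 ± √17)/4.
  ⇒ x = -sqrt(17)/4 - 3/4 ≈ -1.7808, -3/4 + sqrt(17)/4 ≈ 0.2808

f''(x) = 2*(-4*x^3 - 6*x^2 + 6*x + 3)*exp(-x^2)
Second-derivative test at each critical point:
  f''(-1.7808) = -0.3460 < 0 → local maximum
  f''(0.2808) = 7.6211 > 0 → local minimum

Critical points: x = -sqrt(17)/4 - 3/4 ≈ -1.7808 (local maximum); x = -3/4 + sqrt(17)/4 ≈ 0.2808 (local minimum)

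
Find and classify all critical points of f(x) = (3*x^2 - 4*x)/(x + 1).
f'(x) = (3*x^2 + 6*x - 4)/(x^2 + 2*x + 1)

Solve f'(x) = 0:
  f'(x) = (3*x^2 + 6*x - 4)/(x + 1)^2; the denominator is positive wherever f is defined, so f'(x) = 0 ⇔ 3*x^2 + 6*x - 4 = 0.
  3*x^2 + 6*x - 4 = 0 has no rational roots; quadratic formula: x = (-6 ± √84)/6.
  ⇒ x = -sqrt(21)/3 - 1 ≈ -2.5275, -1 + sqrt(21)/3 ≈ 0.5275

f''(x) = 14/(x^3 + 3*x^2 + 3*x + 1)
Second-derivative test at each critical point:
  f''(-2.5275) = -3.9279 < 0 → local maximum
  f''(0.5275) = 3.9279 > 0 → local minimum

Critical points: x = -sqrt(21)/3 - 1 ≈ -2.5275 (local maximum); x = -1 + sqrt(21)/3 ≈ 0.5275 (local minimum)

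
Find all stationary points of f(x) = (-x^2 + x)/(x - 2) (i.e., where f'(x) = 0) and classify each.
f'(x) = (-x^2 + 4*x - 2)/(x^2 - 4*x + 4)

Solve f'(x) = 0:
  f'(x) = -(x^2 - 4*x + 2)/(x - 2)^2; the denominator is positive wherever f is defined, so f'(x) = 0 ⇔ -x^2 + 4*x - 2 = 0.
  x^2 - 4*x + 2 = 0 has no rational roots; quadratic formula: x = (4 ± √8)/2.
  ⇒ x = 2 - sqrt(2) ≈ 0.5858, sqrt(2) + 2 ≈ 3.4142

f''(x) = -4/(x^3 - 6*x^2 + 12*x - 8)
Second-derivative test at each critical point:
  f''(0.5858) = 1.4142 > 0 → local minimum
  f''(3.4142) = -1.4142 < 0 → local maximum

Critical points: x = 2 - sqrt(2) ≈ 0.5858 (local minimum); x = sqrt(2) + 2 ≈ 3.4142 (local maximum)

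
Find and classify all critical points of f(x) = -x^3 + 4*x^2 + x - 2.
f'(x) = -3*x^2 + 8*x + 1

Solve f'(x) = 0:
  3*x^2 - 8*x - 1 = 0 has no rational roots; quadratic formula: x = (8 ± √76)/6.
  ⇒ x = 4/3 - sqrt(19)/3 ≈ -0.1196, 4/3 + sqrt(19)/3 ≈ 2.7863

f''(x) = 8 - 6*x
Second-derivative test at each critical point:
  f''(-0.1196) = 8.7178 > 0 → local minimum
  f''(2.7863) = -8.7178 < 0 → local maximum

Critical points: x = 4/3 - sqrt(19)/3 ≈ -0.1196 (local minimum); x = 4/3 + sqrt(19)/3 ≈ 2.7863 (local maximum)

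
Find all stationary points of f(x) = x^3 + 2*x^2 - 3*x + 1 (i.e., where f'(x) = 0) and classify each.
f'(x) = 3*x^2 + 4*x - 3

Solve f'(x) = 0:
  3*x^2 + 4*x - 3 = 0 has no rational roots; quadratic formula: x = (-4 ± √52)/6.
  ⇒ x = -sqrt(13)/3 - 2/3 ≈ -1.8685, -2/3 + sqrt(13)/3 ≈ 0.5352

f''(x) = 6*x + 4
Second-derivative test at each critical point:
  f''(-1.8685) = -7.2111 < 0 → local maximum
  f''(0.5352) = 7.2111 > 0 → local minimum

Critical points: x = -sqrt(13)/3 - 2/3 ≈ -1.8685 (local maximum); x = -2/3 + sqrt(13)/3 ≈ 0.5352 (local minimum)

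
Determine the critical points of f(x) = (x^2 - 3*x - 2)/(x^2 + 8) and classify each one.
f'(x) = (3*x^2 + 20*x - 24)/(x^4 + 16*x^2 + 64)

Solve f'(x) = 0:
  f'(x) = (3*x^2 + 20*x - 24)/(x^2 + 8)^2; the denominator is positive wherever f is defined, so f'(x) = 0 ⇔ 3*x^2 + 20*x - 24 = 0.
  3*x^2 + 20*x - 24 = 0 has no rational roots; quadratic formula: x = (-20 ± √688)/6.
  ⇒ x = -2*sqrt(43)/3 - 10/3 ≈ -7.7050, -10/3 + 2*sqrt(43)/3 ≈ 1.0383

f''(x) = 2*(-3*x^3 - 30*x^2 + 72*x + 80)/(x^6 + 24*x^4 + 192*x^2 + 512)
Second-derivative test at each critical point:
  f''(-7.7050) = -0.0058 < 0 → local maximum
  f''(1.0383) = 0.3183 > 0 → local minimum

Critical points: x = -2*sqrt(43)/3 - 10/3 ≈ -7.7050 (local maximum); x = -10/3 + 2*sqrt(43)/3 ≈ 1.0383 (local minimum)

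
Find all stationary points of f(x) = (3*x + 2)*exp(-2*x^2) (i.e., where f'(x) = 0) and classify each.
f'(x) = (-4*x*(3*x + 2) + 3)*exp(-2*x^2)

Solve f'(x) = 0:
  f'(x) = (-12*x^2 - 8*x + 3)·exp(-2*x^2) and exp(-2*x^2) > 0 for every x, so f'(x) = 0 ⇔ -12*x^2 - 8*x + 3 = 0.
  12*x^2 + 8*x - 3 = 0 has no rational roots; quadratic formula: x = (-8 ± √208)/24.
  ⇒ x = -sqrt(13)/6 - 1/3 ≈ -0.9343, -1/3 + sqrt(13)/6 ≈ 0.2676

f''(x) = 4*(4*x^2*(3*x + 2) - 9*x - 2)*exp(-2*x^2)
Second-derivative test at each critical point:
  f''(-0.9343) = 2.5171 > 0 → local minimum
  f''(0.2676) = -12.4979 < 0 → local maximum

Critical points: x = -sqrt(13)/6 - 1/3 ≈ -0.9343 (local minimum); x = -1/3 + sqrt(13)/6 ≈ 0.2676 (local maximum)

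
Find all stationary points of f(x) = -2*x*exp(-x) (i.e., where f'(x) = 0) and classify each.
f'(x) = 2*(x - 1)*exp(-x)

Solve f'(x) = 0:
  f'(x) = (2*x - 2)·exp(-x) and exp(-x) > 0 for every x, so f'(x) = 0 ⇔ 2*x - 2 = 0.
  Factor: 2*x - 2 = 2*(x - 1) = 0.
  ⇒ x = 1

f''(x) = 2*(2 - x)*exp(-x)
Second-derivative test at each critical point:
  f''(1) = 0.7358 > 0 → local minimum

Critical points: x = 1 (local minimum)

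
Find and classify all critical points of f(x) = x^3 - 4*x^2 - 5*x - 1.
f'(x) = 3*x^2 - 8*x - 5

Solve f'(x) = 0:
  3*x^2 - 8*x - 5 = 0 has no rational roots; quadratic formula: x = (8 ± √124)/6.
  ⇒ x = 4/3 - sqrt(31)/3 ≈ -0.5226, 4/3 + sqrt(31)/3 ≈ 3.1893

f''(x) = 6*x - 8
Second-derivative test at each critical point:
  f''(-0.5226) = -11.1355 < 0 → local maximum
  f''(3.1893) = 11.1355 > 0 → local minimum

Critical points: x = 4/3 - sqrt(31)/3 ≈ -0.5226 (local maximum); x = 4/3 + sqrt(31)/3 ≈ 3.1893 (local minimum)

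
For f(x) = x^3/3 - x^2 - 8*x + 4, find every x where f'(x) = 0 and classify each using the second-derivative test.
f'(x) = x^2 - 2*x - 8

Solve f'(x) = 0:
  Factor: x^2 - 2*x - 8 = (x - 4)*(x + 2) = 0.
  ⇒ x = -2, 4

f''(x) = 2*x - 2
Second-derivative test at each critical point:
  f''(-2) = -6 < 0 → local maximum
  f''(4) = 6 > 0 → local minimum

Critical points: x = -2 (local maximum); x = 4 (local minimum)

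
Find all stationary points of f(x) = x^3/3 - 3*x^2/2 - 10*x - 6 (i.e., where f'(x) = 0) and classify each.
f'(x) = x^2 - 3*x - 10

Solve f'(x) = 0:
  Factor: x^2 - 3*x - 10 = (x - 5)*(x + 2) = 0.
  ⇒ x = -2, 5

f''(x) = 2*x - 3
Second-derivative test at each critical point:
  f''(-2) = -7 < 0 → local maximum
  f''(5) = 7 > 0 → local minimum

Critical points: x = -2 (local maximum); x = 5 (local minimum)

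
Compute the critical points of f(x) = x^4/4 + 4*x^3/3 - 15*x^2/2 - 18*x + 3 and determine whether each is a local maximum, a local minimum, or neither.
f'(x) = x^3 + 4*x^2 - 15*x - 18

Solve f'(x) = 0:
  Factor: x^3 + 4*x^2 - 15*x - 18 = (x - 3)*(x + 1)*(x + 6) = 0.
  ⇒ x = -6, -1, 3

f''(x) = 3*x^2 + 8*x - 15
Second-derivative test at each critical point:
  f''(-6) = 45 > 0 → local minimum
  f''(-1) = -20 < 0 → local maximum
  f''(3) = 36 > 0 → local minimum

Critical points: x = -6 (local minimum); x = -1 (local maximum); x = 3 (local minimum)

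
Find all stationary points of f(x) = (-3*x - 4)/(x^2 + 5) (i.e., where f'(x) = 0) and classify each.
f'(x) = (3*x^2 + 8*x - 15)/(x^4 + 10*x^2 + 25)

Solve f'(x) = 0:
  f'(x) = (3*x^2 + 8*x - 15)/(x^2 + 5)^2; the denominator is positive wherever f is defined, so f'(x) = 0 ⇔ 3*x^2 + 8*x - 15 = 0.
  3*x^2 + 8*x - 15 = 0 has no rational roots; quadratic formula: x = (-8 ± √244)/6.
  ⇒ x = -sqrt(61)/3 - 4/3 ≈ -3.9367, -4/3 + sqrt(61)/3 ≈ 1.2701

f''(x) = 2*(-4*x^2*(3*x + 4) + (9*x + 4)*(x^2 + 5))/(x^2 + 5)^3
Second-derivative test at each critical point:
  f''(-3.9367) = -0.0372 < 0 → local maximum
  f''(1.2701) = 0.3572 > 0 → local minimum

Critical points: x = -sqrt(61)/3 - 4/3 ≈ -3.9367 (local maximum); x = -4/3 + sqrt(61)/3 ≈ 1.2701 (local minimum)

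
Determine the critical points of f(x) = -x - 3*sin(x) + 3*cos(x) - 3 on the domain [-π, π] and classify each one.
f'(x) = -3*sqrt(2)*sin(x + pi/4) - 1

Solve f'(x) = 0 on [-π, π]:
  f'(x) = 0 ⇔ -3*sin(x) - 3*cos(x) = 1. Write the left side as R·cos(x + φ) with R = √((-3)² + 3²) = 3*sqrt(2), cos φ = -sqrt(2)/2, sin φ = sqrt(2)/2; then cos(x + φ) = sqrt(2)/6. Solve for x and keep the solutions lying in [-π, π].
  ⇒ x = atan((-sqrt(17) - 1)/(-1 + sqrt(17))) ≈ -1.0233, atan((-1 + sqrt(17))/(-sqrt(17) - 1)) + pi ≈ 2.5941

f''(x) = -3*sqrt(2)*cos(x + pi/4)
Second-derivative test at each critical point:
  f''(-1.0233) = -4.1231 < 0 → local maximum
  f''(2.5941) = 4.1231 > 0 → local minimum

Critical points: x = atan((-sqrt(17) - 1)/(-1 + sqrt(17))) ≈ -1.0233 (local maximum); x = atan((-1 + sqrt(17))/(-sqrt(17) - 1)) + pi ≈ 2.5941 (local minimum)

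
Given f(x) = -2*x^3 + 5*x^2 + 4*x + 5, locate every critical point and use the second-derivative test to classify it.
f'(x) = -6*x^2 + 10*x + 4

Solve f'(x) = 0:
  Factor: -6*x^2 + 10*x + 4 = -2*(x - 2)*(3*x + 1) = 0.
  ⇒ x = -1/3, 2

f''(x) = 10 - 12*x
Second-derivative test at each critical point:
  f''(-1/3) = 14 > 0 → local minimum
  f''(2) = -14 < 0 → local maximum

Critical points: x = -1/3 (local minimum); x = 2 (local maximum)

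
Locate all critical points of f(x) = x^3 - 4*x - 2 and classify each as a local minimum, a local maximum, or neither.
f'(x) = 3*x^2 - 4

Solve f'(x) = 0:
  3*x^2 - 4 = 0 has no rational roots; quadratic formula: x = (0 ± √48)/6.
  ⇒ x = -2*sqrt(3)/3 ≈ -1.1547, 2*sqrt(3)/3 ≈ 1.1547

f''(x) = 6*x
Second-derivative test at each critical point:
  f''(-1.1547) = -6.9282 < 0 → local maximum
  f''(1.1547) = 6.9282 > 0 → local minimum

Critical points: x = -2*sqrt(3)/3 ≈ -1.1547 (local maximum); x = 2*sqrt(3)/3 ≈ 1.1547 (local minimum)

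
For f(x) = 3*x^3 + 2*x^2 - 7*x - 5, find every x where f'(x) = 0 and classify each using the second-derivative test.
f'(x) = 9*x^2 + 4*x - 7

Solve f'(x) = 0:
  9*x^2 + 4*x - 7 = 0 has no rational roots; quadratic formula: x = (-4 ± √268)/18.
  ⇒ x = -sqrt(67)/9 - 2/9 ≈ -1.1317, -2/9 + sqrt(67)/9 ≈ 0.6873

f''(x) = 18*x + 4
Second-derivative test at each critical point:
  f''(-1.1317) = -16.3707 < 0 → local maximum
  f''(0.6873) = 16.3707 > 0 → local minimum

Critical points: x = -sqrt(67)/9 - 2/9 ≈ -1.1317 (local maximum); x = -2/9 + sqrt(67)/9 ≈ 0.6873 (local minimum)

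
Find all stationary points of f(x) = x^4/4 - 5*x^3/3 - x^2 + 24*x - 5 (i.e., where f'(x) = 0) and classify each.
f'(x) = x^3 - 5*x^2 - 2*x + 24

Solve f'(x) = 0:
  Factor: x^3 - 5*x^2 - 2*x + 24 = (x - 4)*(x - 3)*(x + 2) = 0.
  ⇒ x = -2, 3, 4

f''(x) = 3*x^2 - 10*x - 2
Second-derivative test at each critical point:
  f''(-2) = 30 > 0 → local minimum
  f''(3) = -5 < 0 → local maximum
  f''(4) = 6 > 0 → local minimum

Critical points: x = -2 (local minimum); x = 3 (local maximum); x = 4 (local minimum)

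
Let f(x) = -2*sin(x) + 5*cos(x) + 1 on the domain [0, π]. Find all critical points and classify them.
f'(x) = -5*sin(x) - 2*cos(x)

Solve f'(x) = 0 on [0, π]:
  f'(x) = 0 ⇔ -2*cos(x) = 5*sin(x) ⇔ tan(x) = -2/5, i.e. x = arctan(-2/5) + nπ; keep the solutions lying in [0, π].
  ⇒ x = pi - atan(2/5) ≈ 2.7611

f''(x) = 2*sin(x) - 5*cos(x)
Second-derivative test at each critical point:
  f''(2.7611) = 5.3852 > 0 → local minimum

Critical points: x = pi - atan(2/5) ≈ 2.7611 (local minimum)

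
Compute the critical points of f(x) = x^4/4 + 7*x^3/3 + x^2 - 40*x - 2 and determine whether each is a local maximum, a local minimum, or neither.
f'(x) = x^3 + 7*x^2 + 2*x - 40

Solve f'(x) = 0:
  Factor: x^3 + 7*x^2 + 2*x - 40 = (x - 2)*(x + 4)*(x + 5) = 0.
  ⇒ x = -5, -4, 2

f''(x) = 3*x^2 + 14*x + 2
Second-derivative test at each critical point:
  f''(-5) = 7 > 0 → local minimum
  f''(-4) = -6 < 0 → local maximum
  f''(2) = 42 > 0 → local minimum

Critical points: x = -5 (local minimum); x = -4 (local maximum); x = 2 (local minimum)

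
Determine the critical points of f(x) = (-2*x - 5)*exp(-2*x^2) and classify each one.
f'(x) = 2*(2*x*(2*x + 5) - 1)*exp(-2*x^2)

Solve f'(x) = 0:
  f'(x) = (8*x^2 + 20*x - 2)·exp(-2*x^2) and exp(-2*x^2) > 0 for every x, so f'(x) = 0 ⇔ 8*x^2 + 20*x - 2 = 0.
  Factor: 8*x^2 + 20*x - 2 = 2*(4*x^2 + 10*x - 1); 4*x^2 + 10*x - 1 = 0 has no rational roots; quadratic formula: x = (-10 ± √116)/8.
  ⇒ x = -sqrt(29)/4 - 5/4 ≈ -2.5963, -5/4 + sqrt(29)/4 ≈ 0.0963

f''(x) = 4*(-8*x^3 - 20*x^2 + 6*x + 5)*exp(-2*x^2)
Second-derivative test at each critical point:
  f''(-2.5963) = -3.008e-05 < 0 → local maximum
  f''(0.0963) = 21.1449 > 0 → local minimum

Critical points: x = -sqrt(29)/4 - 5/4 ≈ -2.5963 (local maximum); x = -5/4 + sqrt(29)/4 ≈ 0.0963 (local minimum)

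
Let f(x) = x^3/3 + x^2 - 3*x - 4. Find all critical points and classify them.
f'(x) = x^2 + 2*x - 3

Solve f'(x) = 0:
  Factor: x^2 + 2*x - 3 = (x - 1)*(x + 3) = 0.
  ⇒ x = -3, 1

f''(x) = 2*x + 2
Second-derivative test at each critical point:
  f''(-3) = -4 < 0 → local maximum
  f''(1) = 4 > 0 → local minimum

Critical points: x = -3 (local maximum); x = 1 (local minimum)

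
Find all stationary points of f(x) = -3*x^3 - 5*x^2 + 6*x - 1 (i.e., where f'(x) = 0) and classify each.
f'(x) = -9*x^2 - 10*x + 6

Solve f'(x) = 0:
  9*x^2 + 10*x - 6 = 0 has no rational roots; quadratic formula: x = (-10 ± √316)/18.
  ⇒ x = -sqrt(79)/9 - 5/9 ≈ -1.5431, -5/9 + sqrt(79)/9 ≈ 0.4320

f''(x) = -18*x - 10
Second-derivative test at each critical point:
  f''(-1.5431) = 17.7764 > 0 → local minimum
  f''(0.4320) = -17.7764 < 0 → local maximum

Critical points: x = -sqrt(79)/9 - 5/9 ≈ -1.5431 (local minimum); x = -5/9 + sqrt(79)/9 ≈ 0.4320 (local maximum)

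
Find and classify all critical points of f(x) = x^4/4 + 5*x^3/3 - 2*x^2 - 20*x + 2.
f'(x) = x^3 + 5*x^2 - 4*x - 20

Solve f'(x) = 0:
  Factor: x^3 + 5*x^2 - 4*x - 20 = (x - 2)*(x + 2)*(x + 5) = 0.
  ⇒ x = -5, -2, 2

f''(x) = 3*x^2 + 10*x - 4
Second-derivative test at each critical point:
  f''(-5) = 21 > 0 → local minimum
  f''(-2) = -12 < 0 → local maximum
  f''(2) = 28 > 0 → local minimum

Critical points: x = -5 (local minimum); x = -2 (local maximum); x = 2 (local minimum)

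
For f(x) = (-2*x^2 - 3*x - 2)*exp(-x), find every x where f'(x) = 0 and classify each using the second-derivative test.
f'(x) = (2*x^2 - x - 1)*exp(-x)

Solve f'(x) = 0:
  f'(x) = (2*x^2 - x - 1)·exp(-x) and exp(-x) > 0 for every x, so f'(x) = 0 ⇔ 2*x^2 - x - 1 = 0.
  Factor: 2*x^2 - x - 1 = (x - 1)*(2*x + 1) = 0.
  ⇒ x = -1/2, 1

f''(x) = x*(5 - 2*x)*exp(-x)
Second-derivative test at each critical point:
  f''(-1/2) = -4.9462 < 0 → local maximum
  f''(1) = 1.1036 > 0 → local minimum

Critical points: x = -1/2 (local maximum); x = 1 (local minimum)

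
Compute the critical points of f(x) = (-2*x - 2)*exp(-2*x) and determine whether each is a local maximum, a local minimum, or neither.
f'(x) = 2*(2*x + 1)*exp(-2*x)

Solve f'(x) = 0:
  f'(x) = (4*x + 2)·exp(-2*x) and exp(-2*x) > 0 for every x, so f'(x) = 0 ⇔ 4*x + 2 = 0.
  Factor: 4*x + 2 = 2*(2*x + 1) = 0.
  ⇒ x = -1/2

f''(x) = -8*x*exp(-2*x)
Second-derivative test at each critical point:
  f''(-1/2) = 10.8731 > 0 → local minimum

Critical points: x = -1/2 (local minimum)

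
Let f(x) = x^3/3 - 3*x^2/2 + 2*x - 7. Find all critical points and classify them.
f'(x) = x^2 - 3*x + 2

Solve f'(x) = 0:
  Factor: x^2 - 3*x + 2 = (x - 2)*(x - 1) = 0.
  ⇒ x = 1, 2

f''(x) = 2*x - 3
Second-derivative test at each critical point:
  f''(1) = -1 < 0 → local maximum
  f''(2) = 1 > 0 → local minimum

Critical points: x = 1 (local maximum); x = 2 (local minimum)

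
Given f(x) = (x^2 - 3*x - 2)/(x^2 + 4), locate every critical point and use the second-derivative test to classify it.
f'(x) = 3*(x^2 + 4*x - 4)/(x^4 + 8*x^2 + 16)

Solve f'(x) = 0:
  f'(x) = 3*(x^2 + 4*x - 4)/(x^2 + 4)^2; the denominator is positive wherever f is defined, so f'(x) = 0 ⇔ 3*x^2 + 12*x - 12 = 0.
  Factor: 3*x^2 + 12*x - 12 = 3*(x^2 + 4*x - 4); x^2 + 4*x - 4 = 0 has no rational roots; quadratic formula: x = (-4 ± √32)/2.
  ⇒ x = -2*sqrt(2) - 2 ≈ -4.8284, -2 + 2*sqrt(2) ≈ 0.8284

f''(x) = 6*(-x^3 - 6*x^2 + 12*x + 8)/(x^6 + 12*x^4 + 48*x^2 + 64)
Second-derivative test at each critical point:
  f''(-4.8284) = -0.0227 < 0 → local maximum
  f''(0.8284) = 0.7727 > 0 → local minimum

Critical points: x = -2*sqrt(2) - 2 ≈ -4.8284 (local maximum); x = -2 + 2*sqrt(2) ≈ 0.8284 (local minimum)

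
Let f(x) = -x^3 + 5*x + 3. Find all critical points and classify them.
f'(x) = 5 - 3*x^2

Solve f'(x) = 0:
  3*x^2 - 5 = 0 has no rational roots; quadratic formula: x = (0 ± √60)/6.
  ⇒ x = -sqrt(15)/3 ≈ -1.2910, sqrt(15)/3 ≈ 1.2910

f''(x) = -6*x
Second-derivative test at each critical point:
  f''(-1.2910) = 7.7460 > 0 → local minimum
  f''(1.2910) = -7.7460 < 0 → local maximum

Critical points: x = -sqrt(15)/3 ≈ -1.2910 (local minimum); x = sqrt(15)/3 ≈ 1.2910 (local maximum)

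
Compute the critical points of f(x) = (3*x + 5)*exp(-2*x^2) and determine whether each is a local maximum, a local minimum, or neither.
f'(x) = (-4*x*(3*x + 5) + 3)*exp(-2*x^2)

Solve f'(x) = 0:
  f'(x) = (-12*x^2 - 20*x + 3)·exp(-2*x^2) and exp(-2*x^2) > 0 for every x, so f'(x) = 0 ⇔ -12*x^2 - 20*x + 3 = 0.
  12*x^2 + 20*x - 3 = 0 has no rational roots; quadratic formula: x = (-20 ± √544)/24.
  ⇒ x = -sqrt(34)/6 - 5/6 ≈ -1.8052, -5/6 + sqrt(34)/6 ≈ 0.1385

f''(x) = 4*(4*x^2*(3*x + 5) - 9*x - 5)*exp(-2*x^2)
Second-derivative test at each critical point:
  f''(-1.8052) = 0.0345 > 0 → local minimum
  f''(0.1385) = -22.4460 < 0 → local maximum

Critical points: x = -sqrt(34)/6 - 5/6 ≈ -1.8052 (local minimum); x = -5/6 + sqrt(34)/6 ≈ 0.1385 (local maximum)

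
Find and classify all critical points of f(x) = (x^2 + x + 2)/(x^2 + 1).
f'(x) = (-x^2 - 2*x + 1)/(x^4 + 2*x^2 + 1)

Solve f'(x) = 0:
  f'(x) = -(x^2 + 2*x - 1)/(x^2 + 1)^2; the denominator is positive wherever f is defined, so f'(x) = 0 ⇔ -x^2 - 2*x + 1 = 0.
  x^2 + 2*x - 1 = 0 has no rational roots; quadratic formula: x = (-2 ± √8)/2.
  ⇒ x = -sqrt(2) - 1 ≈ -2.4142, -1 + sqrt(2) ≈ 0.4142

f''(x) = 2*(x^3 + 3*x^2 - 3*x - 1)/(x^6 + 3*x^4 + 3*x^2 + 1)
Second-derivative test at each critical point:
  f''(-2.4142) = 0.0607 > 0 → local minimum
  f''(0.4142) = -2.0607 < 0 → local maximum

Critical points: x = -sqrt(2) - 1 ≈ -2.4142 (local minimum); x = -1 + sqrt(2) ≈ 0.4142 (local maximum)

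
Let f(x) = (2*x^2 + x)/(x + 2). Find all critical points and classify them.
f'(x) = 2*(x^2 + 4*x + 1)/(x^2 + 4*x + 4)

Solve f'(x) = 0:
  f'(x) = 2*(x^2 + 4*x + 1)/(x + 2)^2; the denominator is positive wherever f is defined, so f'(x) = 0 ⇔ 2*x^2 + 8*x + 2 = 0.
  Factor: 2*x^2 + 8*x + 2 = 2*(x^2 + 4*x + 1); x^2 + 4*x + 1 = 0 has no rational roots; quadratic formula: x = (-4 ± √12)/2.
  ⇒ x = -2 - sqrt(3) ≈ -3.7321, -2 + sqrt(3) ≈ -0.2679

f''(x) = 12/(x^3 + 6*x^2 + 12*x + 8)
Second-derivative test at each critical point:
  f''(-3.7321) = -2.3094 < 0 → local maximum
  f''(-0.2679) = 2.3094 > 0 → local minimum

Critical points: x = -2 - sqrt(3) ≈ -3.7321 (local maximum); x = -2 + sqrt(3) ≈ -0.2679 (local minimum)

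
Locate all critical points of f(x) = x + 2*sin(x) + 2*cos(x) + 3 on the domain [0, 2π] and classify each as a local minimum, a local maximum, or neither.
f'(x) = 2*sqrt(2)*cos(x + pi/4) + 1

Solve f'(x) = 0 on [0, 2π]:
  f'(x) = 0 ⇔ -2*sin(x) + 2*cos(x) = -1. Write the left side as R·cos(x + φ) with R = √(2² + 2²) = 2*sqrt(2), cos φ = sqrt(2)/2, sin φ = sqrt(2)/2; then cos(x + φ) = -sqrt(2)/4. Solve for x and keep the solutions lying in [0, 2π].
  ⇒ x = atan((1 + sqrt(7))/(-1 + sqrt(7))) ≈ 1.1468, atan((1 - sqrt(7))/(-sqrt(7) - 1)) + pi ≈ 3.5656

f''(x) = -2*sqrt(2)*sin(x + pi/4)
Second-derivative test at each critical point:
  f''(1.1468) = -2.6458 < 0 → local maximum
  f''(3.5656) = 2.6458 > 0 → local minimum

Critical points: x = atan((1 + sqrt(7))/(-1 + sqrt(7))) ≈ 1.1468 (local maximum); x = atan((1 - sqrt(7))/(-sqrt(7) - 1)) + pi ≈ 3.5656 (local minimum)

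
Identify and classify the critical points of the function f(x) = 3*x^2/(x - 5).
f'(x) = 3*x*(x - 10)/(x^2 - 10*x + 25)

Solve f'(x) = 0:
  f'(x) = 3*x*(x - 10)/(x - 5)^2; the denominator is positive wherever f is defined, so f'(x) = 0 ⇔ 3*x^2 - 30*x = 0.
  Factor: 3*x^2 - 30*x = 3*x*(x - 10) = 0.
  ⇒ x = 0, 10

f''(x) = 150/(x^3 - 15*x^2 + 75*x - 125)
Second-derivative test at each critical point:
  f''(0) = -6/5 < 0 → local maximum
  f''(10) = 6/5 > 0 → local minimum

Critical points: x = 0 (local maximum); x = 10 (local minimum)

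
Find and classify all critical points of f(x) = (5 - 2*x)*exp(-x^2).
f'(x) = 2*(x*(2*x - 5) - 1)*exp(-x^2)

Solve f'(x) = 0:
  f'(x) = (4*x^2 - 10*x - 2)·exp(-x^2) and exp(-x^2) > 0 for every x, so f'(x) = 0 ⇔ 4*x^2 - 10*x - 2 = 0.
  Factor: 4*x^2 - 10*x - 2 = 2*(2*x^2 - 5*x - 1); 2*x^2 - 5*x - 1 = 0 has no rational roots; quadratic formula: x = (5 ± √33)/4.
  ⇒ x = 5/4 - sqrt(33)/4 ≈ -0.1861, 5/4 + sqrt(33)/4 ≈ 2.6861

f''(x) = 2*(2*x^2*(5 - 2*x) + 6*x - 5)*exp(-x^2)
Second-derivative test at each critical point:
  f''(-0.1861) = -11.0979 < 0 → local maximum
  f''(2.6861) = 0.0084 > 0 → local minimum

Critical points: x = 5/4 - sqrt(33)/4 ≈ -0.1861 (local maximum); x = 5/4 + sqrt(33)/4 ≈ 2.6861 (local minimum)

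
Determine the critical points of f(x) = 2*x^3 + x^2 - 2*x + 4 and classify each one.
f'(x) = 6*x^2 + 2*x - 2

Solve f'(x) = 0:
  Factor: 6*x^2 + 2*x - 2 = 2*(3*x^2 + x - 1); 3*x^2 + x - 1 = 0 has no rational roots; quadratic formula: x = (-1 ± √13)/6.
  ⇒ x = -sqrt(13)/6 - 1/6 ≈ -0.7676, -1/6 + sqrt(13)/6 ≈ 0.4343

f''(x) = 12*x + 2
Second-derivative test at each critical point:
  f''(-0.7676) = -7.2111 < 0 → local maximum
  f''(0.4343) = 7.2111 > 0 → local minimum

Critical points: x = -sqrt(13)/6 - 1/6 ≈ -0.7676 (local maximum); x = -1/6 + sqrt(13)/6 ≈ 0.4343 (local minimum)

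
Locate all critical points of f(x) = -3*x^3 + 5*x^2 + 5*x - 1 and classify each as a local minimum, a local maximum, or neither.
f'(x) = -9*x^2 + 10*x + 5

Solve f'(x) = 0:
  9*x^2 - 10*x - 5 = 0 has no rational roots; quadratic formula: x = (10 ± √280)/18.
  ⇒ x = 5/9 - sqrt(70)/9 ≈ -0.3741, 5/9 + sqrt(70)/9 ≈ 1.4852

f''(x) = 10 - 18*x
Second-derivative test at each critical point:
  f''(-0.3741) = 16.7332 > 0 → local minimum
  f''(1.4852) = -16.7332 < 0 → local maximum

Critical points: x = 5/9 - sqrt(70)/9 ≈ -0.3741 (local minimum); x = 5/9 + sqrt(70)/9 ≈ 1.4852 (local maximum)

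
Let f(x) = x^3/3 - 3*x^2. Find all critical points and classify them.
f'(x) = x*(x - 6)

Solve f'(x) = 0:
  Factor: x^2 - 6*x = x*(x - 6) = 0.
  ⇒ x = 0, 6

f''(x) = 2*x - 6
Second-derivative test at each critical point:
  f''(0) = -6 < 0 → local maximum
  f''(6) = 6 > 0 → local minimum

Critical points: x = 0 (local maximum); x = 6 (local minimum)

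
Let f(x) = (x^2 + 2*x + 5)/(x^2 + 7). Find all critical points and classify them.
f'(x) = 2*(-x^2 + 2*x + 7)/(x^4 + 14*x^2 + 49)

Solve f'(x) = 0:
  f'(x) = -2*(x^2 - 2*x - 7)/(x^2 + 7)^2; the denominator is positive wherever f is defined, so f'(x) = 0 ⇔ -2*x^2 + 4*x + 14 = 0.
  Factor: -2*x^2 + 4*x + 14 = -2*(x^2 - 2*x - 7); x^2 - 2*x - 7 = 0 has no rational roots; quadratic formula: x = (2 ± √32)/2.
  ⇒ x = 1 - 2*sqrt(2) ≈ -1.8284, 1 + 2*sqrt(2) ≈ 3.8284

f''(x) = 4*(x^3 - 3*x^2 - 21*x + 7)/(x^6 + 21*x^4 + 147*x^2 + 343)
Second-derivative test at each critical point:
  f''(-1.8284) = 0.1058 > 0 → local minimum
  f''(3.8284) = -0.0241 < 0 → local maximum

Critical points: x = 1 - 2*sqrt(2) ≈ -1.8284 (local minimum); x = 1 + 2*sqrt(2) ≈ 3.8284 (local maximum)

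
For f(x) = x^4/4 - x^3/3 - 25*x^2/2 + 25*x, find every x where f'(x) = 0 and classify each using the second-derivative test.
f'(x) = x^3 - x^2 - 25*x + 25

Solve f'(x) = 0:
  Factor: x^3 - x^2 - 25*x + 25 = (x - 5)*(x - 1)*(x + 5) = 0.
  ⇒ x = -5, 1, 5

f''(x) = 3*x^2 - 2*x - 25
Second-derivative test at each critical point:
  f''(-5) = 60 > 0 → local minimum
  f''(1) = -24 < 0 → local maximum
  f''(5) = 40 > 0 → local minimum

Critical points: x = -5 (local minimum); x = 1 (local maximum); x = 5 (local minimum)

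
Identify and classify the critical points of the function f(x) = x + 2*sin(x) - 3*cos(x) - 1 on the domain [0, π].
f'(x) = 3*sin(x) + 2*cos(x) + 1

Solve f'(x) = 0 on [0, π]:
  f'(x) = 0 ⇔ 3*sin(x) + 2*cos(x) = -1. Write the left side as R·cos(x + φ) with R = √(2² + (-3)²) = sqrt(13), cos φ = 2*sqrt(13)/13, sin φ = -3*sqrt(13)/13; then cos(x + φ) = -sqrt(13)/13. Solve for x and keep the solutions lying in [0, π].
  ⇒ x = atan((-3 + 4*sqrt(3))/(-6*sqrt(3) - 2)) + pi ≈ 2.8346

f''(x) = -2*sin(x) + 3*cos(x)
Second-derivative test at each critical point:
  f''(2.8346) = -3.4641 < 0 → local maximum

Critical points: x = atan((-3 + 4*sqrt(3))/(-6*sqrt(3) - 2)) + pi ≈ 2.8346 (local maximum)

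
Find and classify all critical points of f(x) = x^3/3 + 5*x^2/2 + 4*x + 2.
f'(x) = x^2 + 5*x + 4

Solve f'(x) = 0:
  Factor: x^2 + 5*x + 4 = (x + 1)*(x + 4) = 0.
  ⇒ x = -4, -1

f''(x) = 2*x + 5
Second-derivative test at each critical point:
  f''(-4) = -3 < 0 → local maximum
  f''(-1) = 3 > 0 → local minimum

Critical points: x = -4 (local maximum); x = -1 (local minimum)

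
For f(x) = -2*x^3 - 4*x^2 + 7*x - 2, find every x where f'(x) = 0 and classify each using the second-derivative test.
f'(x) = -6*x^2 - 8*x + 7

Solve f'(x) = 0:
  6*x^2 + 8*x - 7 = 0 has no rational roots; quadratic formula: x = (-8 ± √232)/12.
  ⇒ x = -sqrt(58)/6 - 2/3 ≈ -1.9360, -2/3 + sqrt(58)/6 ≈ 0.6026

f''(x) = -12*x - 8
Second-derivative test at each critical point:
  f''(-1.9360) = 15.2315 > 0 → local minimum
  f''(0.6026) = -15.2315 < 0 → local maximum

Critical points: x = -sqrt(58)/6 - 2/3 ≈ -1.9360 (local minimum); x = -2/3 + sqrt(58)/6 ≈ 0.6026 (local maximum)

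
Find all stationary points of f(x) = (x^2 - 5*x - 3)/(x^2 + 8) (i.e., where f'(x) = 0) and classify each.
f'(x) = (5*x^2 + 22*x - 40)/(x^4 + 16*x^2 + 64)

Solve f'(x) = 0:
  f'(x) = (5*x^2 + 22*x - 40)/(x^2 + 8)^2; the denominator is positive wherever f is defined, so f'(x) = 0 ⇔ 5*x^2 + 22*x - 40 = 0.
  5*x^2 + 22*x - 40 = 0 has no rational roots; quadratic formula: x = (-22 ± √1284)/10.
  ⇒ x = -sqrt(321)/5 - 11/5 ≈ -5.7833, -11/5 + sqrt(321)/5 ≈ 1.3833

f''(x) = 2*(-5*x^3 - 33*x^2 + 120*x + 88)/(x^6 + 24*x^4 + 192*x^2 + 512)
Second-derivative test at each critical point:
  f''(-5.7833) = -0.0209 < 0 → local maximum
  f''(1.3833) = 0.3646 > 0 → local minimum

Critical points: x = -sqrt(321)/5 - 11/5 ≈ -5.7833 (local maximum); x = -11/5 + sqrt(321)/5 ≈ 1.3833 (local minimum)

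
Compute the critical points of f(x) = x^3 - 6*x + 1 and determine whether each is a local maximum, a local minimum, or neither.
f'(x) = 3*x^2 - 6

Solve f'(x) = 0:
  Factor: 3*x^2 - 6 = 3*(x^2 - 2); x^2 - 2 = 0 has no rational roots; quadratic formula: x = (0 ± √8)/2.
  ⇒ x = -sqrt(2) ≈ -1.4142, sqrt(2) ≈ 1.4142

f''(x) = 6*x
Second-derivative test at each critical point:
  f''(-1.4142) = -8.4853 < 0 → local maximum
  f''(1.4142) = 8.4853 > 0 → local minimum

Critical points: x = -sqrt(2) ≈ -1.4142 (local maximum); x = sqrt(2) ≈ 1.4142 (local minimum)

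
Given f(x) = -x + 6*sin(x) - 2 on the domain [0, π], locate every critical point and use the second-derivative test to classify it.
f'(x) = 6*cos(x) - 1

Solve f'(x) = 0 on [0, π]:
  f'(x) = 0 ⇔ cos(x) = 1/6, i.e. x = ±arccos(1/6) + 2nπ; keep the solutions lying in [0, π].
  ⇒ x = acos(1/6) ≈ 1.4033

f''(x) = -6*sin(x)
Second-derivative test at each critical point:
  f''(1.4033) = -5.9161 < 0 → local maximum

Critical points: x = acos(1/6) ≈ 1.4033 (local maximum)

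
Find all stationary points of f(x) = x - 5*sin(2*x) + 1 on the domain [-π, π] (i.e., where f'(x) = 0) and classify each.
f'(x) = 1 - 10*cos(2*x)

Solve f'(x) = 0 on [-π, π]:
  f'(x) = 0 ⇔ cos(2*x) = 1/10, i.e. 2*x = ±arccos(1/10) + 2nπ; keep the solutions lying in [-π, π].
  ⇒ x = -pi + acos(1/10)/2 ≈ -2.4063, -acos(1/10)/2 ≈ -0.7353, acos(1/10)/2 ≈ 0.7353, pi - acos(1/10)/2 ≈ 2.4063

f''(x) = 20*sin(2*x)
Second-derivative test at each critical point:
  f''(-2.4063) = 19.8997 > 0 → local minimum
  f''(-0.7353) = -19.8997 < 0 → local maximum
  f''(0.7353) = 19.8997 > 0 → local minimum
  f''(2.4063) = -19.8997 < 0 → local maximum

Critical points: x = -pi + acos(1/10)/2 ≈ -2.4063 (local minimum); x = -acos(1/10)/2 ≈ -0.7353 (local maximum); x = acos(1/10)/2 ≈ 0.7353 (local minimum); x = pi - acos(1/10)/2 ≈ 2.4063 (local maximum)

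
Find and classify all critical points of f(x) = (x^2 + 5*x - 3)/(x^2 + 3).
f'(x) = (-5*x^2 + 12*x + 15)/(x^4 + 6*x^2 + 9)

Solve f'(x) = 0:
  f'(x) = -(5*x^2 - 12*x - 15)/(x^2 + 3)^2; the denominator is positive wherever f is defined, so f'(x) = 0 ⇔ -5*x^2 + 12*x + 15 = 0.
  5*x^2 - 12*x - 15 = 0 has no rational roots; quadratic formula: x = (12 ± √444)/10.
  ⇒ x = 6/5 - sqrt(111)/5 ≈ -0.9071, 6/5 + sqrt(111)/5 ≈ 3.3071

f''(x) = 2*(5*x^3 - 18*x^2 - 45*x + 18)/(x^6 + 9*x^4 + 27*x^2 + 27)
Second-derivative test at each critical point:
  f''(-0.9071) = 1.4418 > 0 → local minimum
  f''(3.3071) = -0.1085 < 0 → local maximum

Critical points: x = 6/5 - sqrt(111)/5 ≈ -0.9071 (local minimum); x = 6/5 + sqrt(111)/5 ≈ 3.3071 (local maximum)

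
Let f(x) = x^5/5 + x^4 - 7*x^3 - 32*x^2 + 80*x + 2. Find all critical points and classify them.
f'(x) = x^4 + 4*x^3 - 21*x^2 - 64*x + 80

Solve f'(x) = 0:
  Factor: x^4 + 4*x^3 - 21*x^2 - 64*x + 80 = (x - 4)*(x - 1)*(x + 4)*(x + 5) = 0.
  ⇒ x = -5, -4, 1, 4

f''(x) = 4*x^3 + 12*x^2 - 42*x - 64
Second-derivative test at each critical point:
  f''(-5) = -54 < 0 → local maximum
  f''(-4) = 40 > 0 → local minimum
  f''(1) = -90 < 0 → local maximum
  f''(4) = 216 > 0 → local minimum

Critical points: x = -5 (local maximum); x = -4 (local minimum); x = 1 (local maximum); x = 4 (local minimum)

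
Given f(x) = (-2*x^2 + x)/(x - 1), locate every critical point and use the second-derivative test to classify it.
f'(x) = (-2*x^2 + 4*x - 1)/(x^2 - 2*x + 1)

Solve f'(x) = 0:
  f'(x) = -(2*x^2 - 4*x + 1)/(x - 1)^2; the denominator is positive wherever f is defined, so f'(x) = 0 ⇔ -2*x^2 + 4*x - 1 = 0.
  2*x^2 - 4*x + 1 = 0 has no rational roots; quadratic formula: x = (4 ± √8)/4.
  ⇒ x = 1 - sqrt(2)/2 ≈ 0.2929, sqrt(2)/2 + 1 ≈ 1.7071

f''(x) = -2/(x^3 - 3*x^2 + 3*x - 1)
Second-derivative test at each critical point:
  f''(0.2929) = 5.6569 > 0 → local minimum
  f''(1.7071) = -5.6569 < 0 → local maximum

Critical points: x = 1 - sqrt(2)/2 ≈ 0.2929 (local minimum); x = sqrt(2)/2 + 1 ≈ 1.7071 (local maximum)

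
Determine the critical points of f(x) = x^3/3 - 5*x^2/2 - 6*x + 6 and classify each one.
f'(x) = x^2 - 5*x - 6

Solve f'(x) = 0:
  Factor: x^2 - 5*x - 6 = (x - 6)*(x + 1) = 0.
  ⇒ x = -1, 6

f''(x) = 2*x - 5
Second-derivative test at each critical point:
  f''(-1) = -7 < 0 → local maximum
  f''(6) = 7 > 0 → local minimum

Critical points: x = -1 (local maximum); x = 6 (local minimum)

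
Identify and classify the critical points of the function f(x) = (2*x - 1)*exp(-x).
f'(x) = (3 - 2*x)*exp(-x)

Solve f'(x) = 0:
  f'(x) = (3 - 2*x)·exp(-x) and exp(-x) > 0 for every x, so f'(x) = 0 ⇔ 3 - 2*x = 0.
  3 - 2*x = 0.
  ⇒ x = 3/2

f''(x) = (2*x - 5)*exp(-x)
Second-derivative test at each critical point:
  f''(3/2) = -0.4463 < 0 → local maximum

Critical points: x = 3/2 (local maximum)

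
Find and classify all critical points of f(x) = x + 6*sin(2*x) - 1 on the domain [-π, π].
f'(x) = 12*cos(2*x) + 1

Solve f'(x) = 0 on [-π, π]:
  f'(x) = 0 ⇔ cos(2*x) = -1/12, i.e. 2*x = ±arccos(-1/12) + 2nπ; keep the solutions lying in [-π, π].
  ⇒ x = -pi + acos(-1/12)/2 ≈ -2.3145, -acos(-1/12)/2 ≈ -0.8271, acos(-1/12)/2 ≈ 0.8271, pi - acos(-1/12)/2 ≈ 2.3145

f''(x) = -24*sin(2*x)
Second-derivative test at each critical point:
  f''(-2.3145) = -23.9165 < 0 → local maximum
  f''(-0.8271) = 23.9165 > 0 → local minimum
  f''(0.8271) = -23.9165 < 0 → local maximum
  f''(2.3145) = 23.9165 > 0 → local minimum

Critical points: x = -pi + acos(-1/12)/2 ≈ -2.3145 (local maximum); x = -acos(-1/12)/2 ≈ -0.8271 (local minimum); x = acos(-1/12)/2 ≈ 0.8271 (local maximum); x = pi - acos(-1/12)/2 ≈ 2.3145 (local minimum)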